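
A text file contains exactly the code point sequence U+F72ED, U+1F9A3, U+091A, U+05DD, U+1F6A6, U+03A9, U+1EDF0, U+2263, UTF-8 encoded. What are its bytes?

U+F72ED: 4-byte form → F3 B7 8B AD.
U+1F9A3: 4-byte form → F0 9F A6 A3.
U+091A: 3-byte form → E0 A4 9A.
U+05DD: 2-byte form → D7 9D.
U+1F6A6: 4-byte form → F0 9F 9A A6.
U+03A9: 2-byte form → CE A9.
U+1EDF0: 4-byte form → F0 9E B7 B0.
U+2263: 3-byte form → E2 89 A3.
Concatenated (26 bytes): F3 B7 8B AD F0 9F A6 A3 E0 A4 9A D7 9D F0 9F 9A A6 CE A9 F0 9E B7 B0 E2 89 A3.

F3 B7 8B AD F0 9F A6 A3 E0 A4 9A D7 9D F0 9F 9A A6 CE A9 F0 9E B7 B0 E2 89 A3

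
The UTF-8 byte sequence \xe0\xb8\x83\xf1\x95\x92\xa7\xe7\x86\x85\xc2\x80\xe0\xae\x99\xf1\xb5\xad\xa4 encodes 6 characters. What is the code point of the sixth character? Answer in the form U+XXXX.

U+75B64

Offset 0: leading byte 0xE0 = 11100000 → 3-byte char #1 = E0 B8 83.
Offset 3: leading byte 0xF1 = 11110001 → 4-byte char #2 = F1 95 92 A7.
Offset 7: leading byte 0xE7 = 11100111 → 3-byte char #3 = E7 86 85.
Offset 10: leading byte 0xC2 = 11000010 → 2-byte char #4 = C2 80.
Offset 12: leading byte 0xE0 = 11100000 → 3-byte char #5 = E0 AE 99.
Offset 15: leading byte 0xF1 = 11110001 → 4-byte char #6 = F1 B5 AD A4.
Leading byte 0xF1 = 11110001 matches 11110xxx → 4-byte sequence.
Byte 1: 0xF1 = 11110001, payload 001 (3 bits).
Byte 2: 0xB5 = 10110101 (10xxxxxx ✓), payload 110101.
Byte 3: 0xAD = 10101101 (10xxxxxx ✓), payload 101101.
Byte 4: 0xA4 = 10100100 (10xxxxxx ✓), payload 100100.
Concatenate: 001110101101101100100 = 0x75B64 (21 bits → U+75B64).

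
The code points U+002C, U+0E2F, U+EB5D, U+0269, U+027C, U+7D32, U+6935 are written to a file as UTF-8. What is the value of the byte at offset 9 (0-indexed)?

U+002C → 1-byte form 2C at offsets 0–0.
U+0E2F → 3-byte form E0 B8 AF at offsets 1–3.
U+EB5D → 3-byte form EE AD 9D at offsets 4–6.
U+0269 → 2-byte form C9 A9 at offsets 7–8.
U+027C → 2-byte form C9 BC at offsets 9–10.
Offset 9 falls in char 5's range; it's byte 1 of C9 BC = 0xC9.

0xC9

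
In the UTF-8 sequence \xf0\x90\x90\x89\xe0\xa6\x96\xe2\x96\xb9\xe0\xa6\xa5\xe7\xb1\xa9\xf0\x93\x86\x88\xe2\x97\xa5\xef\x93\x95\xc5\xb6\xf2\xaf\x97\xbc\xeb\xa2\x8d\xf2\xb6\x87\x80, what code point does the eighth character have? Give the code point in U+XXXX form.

Offset 0: leading byte 0xF0 = 11110000 → 4-byte char #1 = F0 90 90 89.
Offset 4: leading byte 0xE0 = 11100000 → 3-byte char #2 = E0 A6 96.
Offset 7: leading byte 0xE2 = 11100010 → 3-byte char #3 = E2 96 B9.
Offset 10: leading byte 0xE0 = 11100000 → 3-byte char #4 = E0 A6 A5.
Offset 13: leading byte 0xE7 = 11100111 → 3-byte char #5 = E7 B1 A9.
Offset 16: leading byte 0xF0 = 11110000 → 4-byte char #6 = F0 93 86 88.
Offset 20: leading byte 0xE2 = 11100010 → 3-byte char #7 = E2 97 A5.
Offset 23: leading byte 0xEF = 11101111 → 3-byte char #8 = EF 93 95.
Leading byte 0xEF = 11101111 matches 1110xxxx → 3-byte sequence.
Byte 1: 0xEF = 11101111, payload 1111 (4 bits).
Byte 2: 0x93 = 10010011 (10xxxxxx ✓), payload 010011.
Byte 3: 0x95 = 10010101 (10xxxxxx ✓), payload 010101.
Concatenate: 1111010011010101 = 0xF4D5 (16 bits → U+F4D5).

U+F4D5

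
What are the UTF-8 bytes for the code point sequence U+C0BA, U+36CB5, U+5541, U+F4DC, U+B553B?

U+C0BA: 3-byte form → EC 82 BA.
U+36CB5: 4-byte form → F0 B6 B2 B5.
U+5541: 3-byte form → E5 95 81.
U+F4DC: 3-byte form → EF 93 9C.
U+B553B: 4-byte form → F2 B5 94 BB.
Concatenated (17 bytes): EC 82 BA F0 B6 B2 B5 E5 95 81 EF 93 9C F2 B5 94 BB.

EC 82 BA F0 B6 B2 B5 E5 95 81 EF 93 9C F2 B5 94 BB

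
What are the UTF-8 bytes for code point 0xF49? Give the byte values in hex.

E0 BD 89

U+0F49 = 0xF49 = 3913 decimal. In range U+0800–U+FFFF → 3-byte form: 1110xxxx 10xxxxxx 10xxxxxx.
Binary (16 bits): 0000111101001001.
Split 4+6+6: 0000 | 111101 | 001001.
Byte 1: 11100000 = 0xE0.
Byte 2: 10111101 = 0xBD.
Byte 3: 10001001 = 0x89.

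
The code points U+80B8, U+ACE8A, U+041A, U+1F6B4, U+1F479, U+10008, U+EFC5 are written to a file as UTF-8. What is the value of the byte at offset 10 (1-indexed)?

1-indexed offset 10 is 0-indexed offset 9.
U+80B8 → 3-byte form E8 82 B8 at offsets 0–2.
U+ACE8A → 4-byte form F2 AC BA 8A at offsets 3–6.
U+041A → 2-byte form D0 9A at offsets 7–8.
U+1F6B4 → 4-byte form F0 9F 9A B4 at offsets 9–12.
Offset 9 falls in char 4's range; it's byte 1 of F0 9F 9A B4 = 0xF0.

0xF0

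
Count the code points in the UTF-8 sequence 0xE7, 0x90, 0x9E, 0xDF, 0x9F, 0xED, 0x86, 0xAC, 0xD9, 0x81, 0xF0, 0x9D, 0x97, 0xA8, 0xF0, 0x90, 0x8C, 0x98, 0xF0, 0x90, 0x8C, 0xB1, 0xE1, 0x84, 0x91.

8

Byte at offset 0: 0xE7 = 11100111 → 3-byte char (#1). Advance 3.
Byte at offset 3: 0xDF = 11011111 → 2-byte char (#2). Advance 2.
Byte at offset 5: 0xED = 11101101 → 3-byte char (#3). Advance 3.
Byte at offset 8: 0xD9 = 11011001 → 2-byte char (#4). Advance 2.
Byte at offset 10: 0xF0 = 11110000 → 4-byte char (#5). Advance 4.
Byte at offset 14: 0xF0 = 11110000 → 4-byte char (#6). Advance 4.
Byte at offset 18: 0xF0 = 11110000 → 4-byte char (#7). Advance 4.
Byte at offset 22: 0xE1 = 11100001 → 3-byte char (#8). Advance 3.
Reached end at offset 25 after 8 code points.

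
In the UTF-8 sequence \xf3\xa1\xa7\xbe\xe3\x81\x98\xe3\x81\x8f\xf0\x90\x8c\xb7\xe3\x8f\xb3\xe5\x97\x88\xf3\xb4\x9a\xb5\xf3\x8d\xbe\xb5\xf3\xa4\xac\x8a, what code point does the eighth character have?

U+CDFB5

Offset 0: leading byte 0xF3 = 11110011 → 4-byte char #1 = F3 A1 A7 BE.
Offset 4: leading byte 0xE3 = 11100011 → 3-byte char #2 = E3 81 98.
Offset 7: leading byte 0xE3 = 11100011 → 3-byte char #3 = E3 81 8F.
Offset 10: leading byte 0xF0 = 11110000 → 4-byte char #4 = F0 90 8C B7.
Offset 14: leading byte 0xE3 = 11100011 → 3-byte char #5 = E3 8F B3.
Offset 17: leading byte 0xE5 = 11100101 → 3-byte char #6 = E5 97 88.
Offset 20: leading byte 0xF3 = 11110011 → 4-byte char #7 = F3 B4 9A B5.
Offset 24: leading byte 0xF3 = 11110011 → 4-byte char #8 = F3 8D BE B5.
Leading byte 0xF3 = 11110011 matches 11110xxx → 4-byte sequence.
Byte 1: 0xF3 = 11110011, payload 011 (3 bits).
Byte 2: 0x8D = 10001101 (10xxxxxx ✓), payload 001101.
Byte 3: 0xBE = 10111110 (10xxxxxx ✓), payload 111110.
Byte 4: 0xB5 = 10110101 (10xxxxxx ✓), payload 110101.
Concatenate: 011001101111110110101 = 0xCDFB5 (21 bits → U+CDFB5).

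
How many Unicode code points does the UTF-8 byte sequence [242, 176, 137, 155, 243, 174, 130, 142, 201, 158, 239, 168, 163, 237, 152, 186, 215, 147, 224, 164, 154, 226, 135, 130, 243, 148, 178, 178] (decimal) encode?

9

Byte at offset 0: 0xF2 = 11110010 → 4-byte char (#1). Advance 4.
Byte at offset 4: 0xF3 = 11110011 → 4-byte char (#2). Advance 4.
Byte at offset 8: 0xC9 = 11001001 → 2-byte char (#3). Advance 2.
Byte at offset 10: 0xEF = 11101111 → 3-byte char (#4). Advance 3.
Byte at offset 13: 0xED = 11101101 → 3-byte char (#5). Advance 3.
Byte at offset 16: 0xD7 = 11010111 → 2-byte char (#6). Advance 2.
Byte at offset 18: 0xE0 = 11100000 → 3-byte char (#7). Advance 3.
Byte at offset 21: 0xE2 = 11100010 → 3-byte char (#8). Advance 3.
Byte at offset 24: 0xF3 = 11110011 → 4-byte char (#9). Advance 4.
Reached end at offset 28 after 9 code points.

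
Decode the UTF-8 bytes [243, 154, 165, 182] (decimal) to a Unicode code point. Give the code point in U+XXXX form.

U+DA976

Leading byte 0xF3 = 11110011 matches 11110xxx → 4-byte sequence.
Byte 1: 0xF3 = 11110011, payload 011 (3 bits).
Byte 2: 0x9A = 10011010 (10xxxxxx ✓), payload 011010.
Byte 3: 0xA5 = 10100101 (10xxxxxx ✓), payload 100101.
Byte 4: 0xB6 = 10110110 (10xxxxxx ✓), payload 110110.
Concatenate: 011011010100101110110 = 0xDA976 (21 bits → U+DA976).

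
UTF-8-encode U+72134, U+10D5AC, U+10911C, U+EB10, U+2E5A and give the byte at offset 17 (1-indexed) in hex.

0xB9

1-indexed offset 17 is 0-indexed offset 16.
U+72134 → 4-byte form F1 B2 84 B4 at offsets 0–3.
U+10D5AC → 4-byte form F4 8D 96 AC at offsets 4–7.
U+10911C → 4-byte form F4 89 84 9C at offsets 8–11.
U+EB10 → 3-byte form EE AC 90 at offsets 12–14.
U+2E5A → 3-byte form E2 B9 9A at offsets 15–17.
Offset 16 falls in char 5's range; it's byte 2 of E2 B9 9A = 0xB9.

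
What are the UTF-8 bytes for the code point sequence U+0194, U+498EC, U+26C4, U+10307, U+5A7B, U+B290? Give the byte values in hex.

C6 94 F1 89 A3 AC E2 9B 84 F0 90 8C 87 E5 A9 BB EB 8A 90

U+0194: 2-byte form → C6 94.
U+498EC: 4-byte form → F1 89 A3 AC.
U+26C4: 3-byte form → E2 9B 84.
U+10307: 4-byte form → F0 90 8C 87.
U+5A7B: 3-byte form → E5 A9 BB.
U+B290: 3-byte form → EB 8A 90.
Concatenated (19 bytes): C6 94 F1 89 A3 AC E2 9B 84 F0 90 8C 87 E5 A9 BB EB 8A 90.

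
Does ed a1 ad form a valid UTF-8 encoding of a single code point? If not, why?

invalid (encodes a surrogate (U+D800–U+DFFF))

Structurally a 3-byte sequence; payload = 0xD86D.
But 0xD86D is in U+D800–U+DFFF, the surrogate range. Surrogates are not Unicode scalar values and are forbidden in UTF-8.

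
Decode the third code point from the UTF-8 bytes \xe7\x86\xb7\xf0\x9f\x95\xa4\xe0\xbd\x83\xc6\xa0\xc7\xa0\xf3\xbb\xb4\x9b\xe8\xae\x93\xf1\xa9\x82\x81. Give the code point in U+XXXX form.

Offset 0: leading byte 0xE7 = 11100111 → 3-byte char #1 = E7 86 B7.
Offset 3: leading byte 0xF0 = 11110000 → 4-byte char #2 = F0 9F 95 A4.
Offset 7: leading byte 0xE0 = 11100000 → 3-byte char #3 = E0 BD 83.
Leading byte 0xE0 = 11100000 matches 1110xxxx → 3-byte sequence.
Byte 1: 0xE0 = 11100000, payload 0000 (4 bits).
Byte 2: 0xBD = 10111101 (10xxxxxx ✓), payload 111101.
Byte 3: 0x83 = 10000011 (10xxxxxx ✓), payload 000011.
Concatenate: 0000111101000011 = 0xF43 (16 bits → U+0F43).

U+0F43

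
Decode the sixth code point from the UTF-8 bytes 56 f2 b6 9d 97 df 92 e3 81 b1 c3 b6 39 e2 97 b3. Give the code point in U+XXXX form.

Offset 0: leading byte 0x56 = 01010110 → 1-byte char #1 = 56.
Offset 1: leading byte 0xF2 = 11110010 → 4-byte char #2 = F2 B6 9D 97.
Offset 5: leading byte 0xDF = 11011111 → 2-byte char #3 = DF 92.
Offset 7: leading byte 0xE3 = 11100011 → 3-byte char #4 = E3 81 B1.
Offset 10: leading byte 0xC3 = 11000011 → 2-byte char #5 = C3 B6.
Offset 12: leading byte 0x39 = 00111001 → 1-byte char #6 = 39.
Leading byte 0x39 = 00111001 matches 0xxxxxxx → 1-byte sequence.
Byte 1: 0x39 = 00111001, payload 0111001 (7 bits).
Concatenate: 0111001 = 0x39 (7 bits → U+0039).

U+0039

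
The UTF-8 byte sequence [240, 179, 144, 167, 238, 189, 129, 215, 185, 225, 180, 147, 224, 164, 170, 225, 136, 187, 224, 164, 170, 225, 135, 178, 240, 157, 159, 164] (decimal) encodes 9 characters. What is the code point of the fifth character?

U+092A

Offset 0: leading byte 0xF0 = 11110000 → 4-byte char #1 = F0 B3 90 A7.
Offset 4: leading byte 0xEE = 11101110 → 3-byte char #2 = EE BD 81.
Offset 7: leading byte 0xD7 = 11010111 → 2-byte char #3 = D7 B9.
Offset 9: leading byte 0xE1 = 11100001 → 3-byte char #4 = E1 B4 93.
Offset 12: leading byte 0xE0 = 11100000 → 3-byte char #5 = E0 A4 AA.
Leading byte 0xE0 = 11100000 matches 1110xxxx → 3-byte sequence.
Byte 1: 0xE0 = 11100000, payload 0000 (4 bits).
Byte 2: 0xA4 = 10100100 (10xxxxxx ✓), payload 100100.
Byte 3: 0xAA = 10101010 (10xxxxxx ✓), payload 101010.
Concatenate: 0000100100101010 = 0x92A (16 bits → U+092A).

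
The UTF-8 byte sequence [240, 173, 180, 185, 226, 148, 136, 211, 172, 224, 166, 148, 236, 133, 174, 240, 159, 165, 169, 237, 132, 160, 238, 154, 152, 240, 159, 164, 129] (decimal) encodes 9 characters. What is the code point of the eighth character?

U+E698

Offset 0: leading byte 0xF0 = 11110000 → 4-byte char #1 = F0 AD B4 B9.
Offset 4: leading byte 0xE2 = 11100010 → 3-byte char #2 = E2 94 88.
Offset 7: leading byte 0xD3 = 11010011 → 2-byte char #3 = D3 AC.
Offset 9: leading byte 0xE0 = 11100000 → 3-byte char #4 = E0 A6 94.
Offset 12: leading byte 0xEC = 11101100 → 3-byte char #5 = EC 85 AE.
Offset 15: leading byte 0xF0 = 11110000 → 4-byte char #6 = F0 9F A5 A9.
Offset 19: leading byte 0xED = 11101101 → 3-byte char #7 = ED 84 A0.
Offset 22: leading byte 0xEE = 11101110 → 3-byte char #8 = EE 9A 98.
Leading byte 0xEE = 11101110 matches 1110xxxx → 3-byte sequence.
Byte 1: 0xEE = 11101110, payload 1110 (4 bits).
Byte 2: 0x9A = 10011010 (10xxxxxx ✓), payload 011010.
Byte 3: 0x98 = 10011000 (10xxxxxx ✓), payload 011000.
Concatenate: 1110011010011000 = 0xE698 (16 bits → U+E698).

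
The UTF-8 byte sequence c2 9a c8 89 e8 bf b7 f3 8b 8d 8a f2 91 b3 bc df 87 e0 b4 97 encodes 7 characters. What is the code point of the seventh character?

U+0D17

Offset 0: leading byte 0xC2 = 11000010 → 2-byte char #1 = C2 9A.
Offset 2: leading byte 0xC8 = 11001000 → 2-byte char #2 = C8 89.
Offset 4: leading byte 0xE8 = 11101000 → 3-byte char #3 = E8 BF B7.
Offset 7: leading byte 0xF3 = 11110011 → 4-byte char #4 = F3 8B 8D 8A.
Offset 11: leading byte 0xF2 = 11110010 → 4-byte char #5 = F2 91 B3 BC.
Offset 15: leading byte 0xDF = 11011111 → 2-byte char #6 = DF 87.
Offset 17: leading byte 0xE0 = 11100000 → 3-byte char #7 = E0 B4 97.
Leading byte 0xE0 = 11100000 matches 1110xxxx → 3-byte sequence.
Byte 1: 0xE0 = 11100000, payload 0000 (4 bits).
Byte 2: 0xB4 = 10110100 (10xxxxxx ✓), payload 110100.
Byte 3: 0x97 = 10010111 (10xxxxxx ✓), payload 010111.
Concatenate: 0000110100010111 = 0xD17 (16 bits → U+0D17).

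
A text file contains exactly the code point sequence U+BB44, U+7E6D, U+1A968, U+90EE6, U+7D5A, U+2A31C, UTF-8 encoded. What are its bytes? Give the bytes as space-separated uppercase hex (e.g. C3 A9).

U+BB44: 3-byte form → EB AD 84.
U+7E6D: 3-byte form → E7 B9 AD.
U+1A968: 4-byte form → F0 9A A5 A8.
U+90EE6: 4-byte form → F2 90 BB A6.
U+7D5A: 3-byte form → E7 B5 9A.
U+2A31C: 4-byte form → F0 AA 8C 9C.
Concatenated (21 bytes): EB AD 84 E7 B9 AD F0 9A A5 A8 F2 90 BB A6 E7 B5 9A F0 AA 8C 9C.

EB AD 84 E7 B9 AD F0 9A A5 A8 F2 90 BB A6 E7 B5 9A F0 AA 8C 9C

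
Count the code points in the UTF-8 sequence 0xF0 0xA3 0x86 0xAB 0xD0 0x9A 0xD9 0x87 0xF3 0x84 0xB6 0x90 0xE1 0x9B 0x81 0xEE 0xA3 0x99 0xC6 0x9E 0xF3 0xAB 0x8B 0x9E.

Byte at offset 0: 0xF0 = 11110000 → 4-byte char (#1). Advance 4.
Byte at offset 4: 0xD0 = 11010000 → 2-byte char (#2). Advance 2.
Byte at offset 6: 0xD9 = 11011001 → 2-byte char (#3). Advance 2.
Byte at offset 8: 0xF3 = 11110011 → 4-byte char (#4). Advance 4.
Byte at offset 12: 0xE1 = 11100001 → 3-byte char (#5). Advance 3.
Byte at offset 15: 0xEE = 11101110 → 3-byte char (#6). Advance 3.
Byte at offset 18: 0xC6 = 11000110 → 2-byte char (#7). Advance 2.
Byte at offset 20: 0xF3 = 11110011 → 4-byte char (#8). Advance 4.
Reached end at offset 24 after 8 code points.

8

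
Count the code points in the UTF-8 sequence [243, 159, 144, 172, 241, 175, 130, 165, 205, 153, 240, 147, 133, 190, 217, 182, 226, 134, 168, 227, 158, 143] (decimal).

Byte at offset 0: 0xF3 = 11110011 → 4-byte char (#1). Advance 4.
Byte at offset 4: 0xF1 = 11110001 → 4-byte char (#2). Advance 4.
Byte at offset 8: 0xCD = 11001101 → 2-byte char (#3). Advance 2.
Byte at offset 10: 0xF0 = 11110000 → 4-byte char (#4). Advance 4.
Byte at offset 14: 0xD9 = 11011001 → 2-byte char (#5). Advance 2.
Byte at offset 16: 0xE2 = 11100010 → 3-byte char (#6). Advance 3.
Byte at offset 19: 0xE3 = 11100011 → 3-byte char (#7). Advance 3.
Reached end at offset 22 after 7 code points.

7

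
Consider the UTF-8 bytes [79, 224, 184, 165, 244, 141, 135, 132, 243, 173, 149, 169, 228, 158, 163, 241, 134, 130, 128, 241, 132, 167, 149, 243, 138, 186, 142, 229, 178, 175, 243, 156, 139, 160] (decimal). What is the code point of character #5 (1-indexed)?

Offset 0: leading byte 0x4F = 01001111 → 1-byte char #1 = 4F.
Offset 1: leading byte 0xE0 = 11100000 → 3-byte char #2 = E0 B8 A5.
Offset 4: leading byte 0xF4 = 11110100 → 4-byte char #3 = F4 8D 87 84.
Offset 8: leading byte 0xF3 = 11110011 → 4-byte char #4 = F3 AD 95 A9.
Offset 12: leading byte 0xE4 = 11100100 → 3-byte char #5 = E4 9E A3.
Leading byte 0xE4 = 11100100 matches 1110xxxx → 3-byte sequence.
Byte 1: 0xE4 = 11100100, payload 0100 (4 bits).
Byte 2: 0x9E = 10011110 (10xxxxxx ✓), payload 011110.
Byte 3: 0xA3 = 10100011 (10xxxxxx ✓), payload 100011.
Concatenate: 0100011110100011 = 0x47A3 (16 bits → U+47A3).

U+47A3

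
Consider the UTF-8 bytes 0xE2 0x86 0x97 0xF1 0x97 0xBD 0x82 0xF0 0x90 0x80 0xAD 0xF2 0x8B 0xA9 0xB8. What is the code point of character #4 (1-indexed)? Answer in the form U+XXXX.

U+8BA78

Offset 0: leading byte 0xE2 = 11100010 → 3-byte char #1 = E2 86 97.
Offset 3: leading byte 0xF1 = 11110001 → 4-byte char #2 = F1 97 BD 82.
Offset 7: leading byte 0xF0 = 11110000 → 4-byte char #3 = F0 90 80 AD.
Offset 11: leading byte 0xF2 = 11110010 → 4-byte char #4 = F2 8B A9 B8.
Leading byte 0xF2 = 11110010 matches 11110xxx → 4-byte sequence.
Byte 1: 0xF2 = 11110010, payload 010 (3 bits).
Byte 2: 0x8B = 10001011 (10xxxxxx ✓), payload 001011.
Byte 3: 0xA9 = 10101001 (10xxxxxx ✓), payload 101001.
Byte 4: 0xB8 = 10111000 (10xxxxxx ✓), payload 111000.
Concatenate: 010001011101001111000 = 0x8BA78 (21 bits → U+8BA78).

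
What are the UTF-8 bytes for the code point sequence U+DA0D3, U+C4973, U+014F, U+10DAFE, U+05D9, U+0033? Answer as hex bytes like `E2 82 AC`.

U+DA0D3: 4-byte form → F3 9A 83 93.
U+C4973: 4-byte form → F3 84 A5 B3.
U+014F: 2-byte form → C5 8F.
U+10DAFE: 4-byte form → F4 8D AB BE.
U+05D9: 2-byte form → D7 99.
U+0033: 1-byte form → 33.
Concatenated (17 bytes): F3 9A 83 93 F3 84 A5 B3 C5 8F F4 8D AB BE D7 99 33.

F3 9A 83 93 F3 84 A5 B3 C5 8F F4 8D AB BE D7 99 33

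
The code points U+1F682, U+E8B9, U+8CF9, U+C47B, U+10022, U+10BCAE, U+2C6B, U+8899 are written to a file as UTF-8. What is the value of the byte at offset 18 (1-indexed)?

0xF4

1-indexed offset 18 is 0-indexed offset 17.
U+1F682 → 4-byte form F0 9F 9A 82 at offsets 0–3.
U+E8B9 → 3-byte form EE A2 B9 at offsets 4–6.
U+8CF9 → 3-byte form E8 B3 B9 at offsets 7–9.
U+C47B → 3-byte form EC 91 BB at offsets 10–12.
U+10022 → 4-byte form F0 90 80 A2 at offsets 13–16.
U+10BCAE → 4-byte form F4 8B B2 AE at offsets 17–20.
Offset 17 falls in char 6's range; it's byte 1 of F4 8B B2 AE = 0xF4.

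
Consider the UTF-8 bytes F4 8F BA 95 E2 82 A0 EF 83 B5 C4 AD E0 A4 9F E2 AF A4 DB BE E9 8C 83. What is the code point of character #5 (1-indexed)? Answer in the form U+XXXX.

Offset 0: leading byte 0xF4 = 11110100 → 4-byte char #1 = F4 8F BA 95.
Offset 4: leading byte 0xE2 = 11100010 → 3-byte char #2 = E2 82 A0.
Offset 7: leading byte 0xEF = 11101111 → 3-byte char #3 = EF 83 B5.
Offset 10: leading byte 0xC4 = 11000100 → 2-byte char #4 = C4 AD.
Offset 12: leading byte 0xE0 = 11100000 → 3-byte char #5 = E0 A4 9F.
Leading byte 0xE0 = 11100000 matches 1110xxxx → 3-byte sequence.
Byte 1: 0xE0 = 11100000, payload 0000 (4 bits).
Byte 2: 0xA4 = 10100100 (10xxxxxx ✓), payload 100100.
Byte 3: 0x9F = 10011111 (10xxxxxx ✓), payload 011111.
Concatenate: 0000100100011111 = 0x91F (16 bits → U+091F).

U+091F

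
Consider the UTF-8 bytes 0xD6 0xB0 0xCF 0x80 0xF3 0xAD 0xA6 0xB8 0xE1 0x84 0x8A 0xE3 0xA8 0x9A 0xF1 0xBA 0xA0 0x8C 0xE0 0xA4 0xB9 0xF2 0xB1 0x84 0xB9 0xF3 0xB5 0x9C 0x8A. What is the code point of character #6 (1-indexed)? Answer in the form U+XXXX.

Offset 0: leading byte 0xD6 = 11010110 → 2-byte char #1 = D6 B0.
Offset 2: leading byte 0xCF = 11001111 → 2-byte char #2 = CF 80.
Offset 4: leading byte 0xF3 = 11110011 → 4-byte char #3 = F3 AD A6 B8.
Offset 8: leading byte 0xE1 = 11100001 → 3-byte char #4 = E1 84 8A.
Offset 11: leading byte 0xE3 = 11100011 → 3-byte char #5 = E3 A8 9A.
Offset 14: leading byte 0xF1 = 11110001 → 4-byte char #6 = F1 BA A0 8C.
Leading byte 0xF1 = 11110001 matches 11110xxx → 4-byte sequence.
Byte 1: 0xF1 = 11110001, payload 001 (3 bits).
Byte 2: 0xBA = 10111010 (10xxxxxx ✓), payload 111010.
Byte 3: 0xA0 = 10100000 (10xxxxxx ✓), payload 100000.
Byte 4: 0x8C = 10001100 (10xxxxxx ✓), payload 001100.
Concatenate: 001111010100000001100 = 0x7A80C (21 bits → U+7A80C).

U+7A80C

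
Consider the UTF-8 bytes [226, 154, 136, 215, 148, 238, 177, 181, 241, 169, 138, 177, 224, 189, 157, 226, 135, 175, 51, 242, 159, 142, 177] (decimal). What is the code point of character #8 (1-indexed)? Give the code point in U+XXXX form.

Offset 0: leading byte 0xE2 = 11100010 → 3-byte char #1 = E2 9A 88.
Offset 3: leading byte 0xD7 = 11010111 → 2-byte char #2 = D7 94.
Offset 5: leading byte 0xEE = 11101110 → 3-byte char #3 = EE B1 B5.
Offset 8: leading byte 0xF1 = 11110001 → 4-byte char #4 = F1 A9 8A B1.
Offset 12: leading byte 0xE0 = 11100000 → 3-byte char #5 = E0 BD 9D.
Offset 15: leading byte 0xE2 = 11100010 → 3-byte char #6 = E2 87 AF.
Offset 18: leading byte 0x33 = 00110011 → 1-byte char #7 = 33.
Offset 19: leading byte 0xF2 = 11110010 → 4-byte char #8 = F2 9F 8E B1.
Leading byte 0xF2 = 11110010 matches 11110xxx → 4-byte sequence.
Byte 1: 0xF2 = 11110010, payload 010 (3 bits).
Byte 2: 0x9F = 10011111 (10xxxxxx ✓), payload 011111.
Byte 3: 0x8E = 10001110 (10xxxxxx ✓), payload 001110.
Byte 4: 0xB1 = 10110001 (10xxxxxx ✓), payload 110001.
Concatenate: 010011111001110110001 = 0x9F3B1 (21 bits → U+9F3B1).

U+9F3B1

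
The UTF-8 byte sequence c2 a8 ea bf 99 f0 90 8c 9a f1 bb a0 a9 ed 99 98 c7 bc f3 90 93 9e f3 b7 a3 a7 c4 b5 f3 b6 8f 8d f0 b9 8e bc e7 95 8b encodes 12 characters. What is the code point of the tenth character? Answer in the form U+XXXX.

Offset 0: leading byte 0xC2 = 11000010 → 2-byte char #1 = C2 A8.
Offset 2: leading byte 0xEA = 11101010 → 3-byte char #2 = EA BF 99.
Offset 5: leading byte 0xF0 = 11110000 → 4-byte char #3 = F0 90 8C 9A.
Offset 9: leading byte 0xF1 = 11110001 → 4-byte char #4 = F1 BB A0 A9.
Offset 13: leading byte 0xED = 11101101 → 3-byte char #5 = ED 99 98.
Offset 16: leading byte 0xC7 = 11000111 → 2-byte char #6 = C7 BC.
Offset 18: leading byte 0xF3 = 11110011 → 4-byte char #7 = F3 90 93 9E.
Offset 22: leading byte 0xF3 = 11110011 → 4-byte char #8 = F3 B7 A3 A7.
Offset 26: leading byte 0xC4 = 11000100 → 2-byte char #9 = C4 B5.
Offset 28: leading byte 0xF3 = 11110011 → 4-byte char #10 = F3 B6 8F 8D.
Leading byte 0xF3 = 11110011 matches 11110xxx → 4-byte sequence.
Byte 1: 0xF3 = 11110011, payload 011 (3 bits).
Byte 2: 0xB6 = 10110110 (10xxxxxx ✓), payload 110110.
Byte 3: 0x8F = 10001111 (10xxxxxx ✓), payload 001111.
Byte 4: 0x8D = 10001101 (10xxxxxx ✓), payload 001101.
Concatenate: 011110110001111001101 = 0xF63CD (21 bits → U+F63CD).

U+F63CD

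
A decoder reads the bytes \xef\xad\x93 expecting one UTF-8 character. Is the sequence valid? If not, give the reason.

valid

Leading byte 0xEF = 11101111 → 3-byte form.
Continuation bytes 0xAD=10101101, 0x93=10010011 all match 10xxxxxx.
Decoded value 0xFB53 is ≥ 0x800 (shortest form) and not a surrogate.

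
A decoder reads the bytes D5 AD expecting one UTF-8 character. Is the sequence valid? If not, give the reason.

Leading byte 0xD5 = 11010101 → 2-byte form.
Continuation bytes 0xAD=10101101 all match 10xxxxxx.
Decoded value 0x56D is ≥ 0x80 (shortest form) and not a surrogate.

valid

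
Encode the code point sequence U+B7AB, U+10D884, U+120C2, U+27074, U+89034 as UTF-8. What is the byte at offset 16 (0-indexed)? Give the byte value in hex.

U+B7AB → 3-byte form EB 9E AB at offsets 0–2.
U+10D884 → 4-byte form F4 8D A2 84 at offsets 3–6.
U+120C2 → 4-byte form F0 92 83 82 at offsets 7–10.
U+27074 → 4-byte form F0 A7 81 B4 at offsets 11–14.
U+89034 → 4-byte form F2 89 80 B4 at offsets 15–18.
Offset 16 falls in char 5's range; it's byte 2 of F2 89 80 B4 = 0x89.

0x89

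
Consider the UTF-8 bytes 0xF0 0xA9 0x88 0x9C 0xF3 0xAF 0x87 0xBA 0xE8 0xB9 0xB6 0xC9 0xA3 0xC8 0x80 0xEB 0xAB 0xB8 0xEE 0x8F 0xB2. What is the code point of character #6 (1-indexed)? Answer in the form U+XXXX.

Offset 0: leading byte 0xF0 = 11110000 → 4-byte char #1 = F0 A9 88 9C.
Offset 4: leading byte 0xF3 = 11110011 → 4-byte char #2 = F3 AF 87 BA.
Offset 8: leading byte 0xE8 = 11101000 → 3-byte char #3 = E8 B9 B6.
Offset 11: leading byte 0xC9 = 11001001 → 2-byte char #4 = C9 A3.
Offset 13: leading byte 0xC8 = 11001000 → 2-byte char #5 = C8 80.
Offset 15: leading byte 0xEB = 11101011 → 3-byte char #6 = EB AB B8.
Leading byte 0xEB = 11101011 matches 1110xxxx → 3-byte sequence.
Byte 1: 0xEB = 11101011, payload 1011 (4 bits).
Byte 2: 0xAB = 10101011 (10xxxxxx ✓), payload 101011.
Byte 3: 0xB8 = 10111000 (10xxxxxx ✓), payload 111000.
Concatenate: 1011101011111000 = 0xBAF8 (16 bits → U+BAF8).

U+BAF8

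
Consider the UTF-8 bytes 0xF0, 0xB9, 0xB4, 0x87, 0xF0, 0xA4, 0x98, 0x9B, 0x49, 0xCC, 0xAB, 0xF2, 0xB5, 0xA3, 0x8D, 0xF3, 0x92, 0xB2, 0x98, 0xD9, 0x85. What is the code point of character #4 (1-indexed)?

U+032B

Offset 0: leading byte 0xF0 = 11110000 → 4-byte char #1 = F0 B9 B4 87.
Offset 4: leading byte 0xF0 = 11110000 → 4-byte char #2 = F0 A4 98 9B.
Offset 8: leading byte 0x49 = 01001001 → 1-byte char #3 = 49.
Offset 9: leading byte 0xCC = 11001100 → 2-byte char #4 = CC AB.
Leading byte 0xCC = 11001100 matches 110xxxxx → 2-byte sequence.
Byte 1: 0xCC = 11001100, payload 01100 (5 bits).
Byte 2: 0xAB = 10101011 (10xxxxxx ✓), payload 101011.
Concatenate: 01100101011 = 0x32B (11 bits → U+032B).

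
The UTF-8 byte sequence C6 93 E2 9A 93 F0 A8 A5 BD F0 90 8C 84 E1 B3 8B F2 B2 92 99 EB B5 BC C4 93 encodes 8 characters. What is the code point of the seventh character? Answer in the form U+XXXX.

Offset 0: leading byte 0xC6 = 11000110 → 2-byte char #1 = C6 93.
Offset 2: leading byte 0xE2 = 11100010 → 3-byte char #2 = E2 9A 93.
Offset 5: leading byte 0xF0 = 11110000 → 4-byte char #3 = F0 A8 A5 BD.
Offset 9: leading byte 0xF0 = 11110000 → 4-byte char #4 = F0 90 8C 84.
Offset 13: leading byte 0xE1 = 11100001 → 3-byte char #5 = E1 B3 8B.
Offset 16: leading byte 0xF2 = 11110010 → 4-byte char #6 = F2 B2 92 99.
Offset 20: leading byte 0xEB = 11101011 → 3-byte char #7 = EB B5 BC.
Leading byte 0xEB = 11101011 matches 1110xxxx → 3-byte sequence.
Byte 1: 0xEB = 11101011, payload 1011 (4 bits).
Byte 2: 0xB5 = 10110101 (10xxxxxx ✓), payload 110101.
Byte 3: 0xBC = 10111100 (10xxxxxx ✓), payload 111100.
Concatenate: 1011110101111100 = 0xBD7C (16 bits → U+BD7C).

U+BD7C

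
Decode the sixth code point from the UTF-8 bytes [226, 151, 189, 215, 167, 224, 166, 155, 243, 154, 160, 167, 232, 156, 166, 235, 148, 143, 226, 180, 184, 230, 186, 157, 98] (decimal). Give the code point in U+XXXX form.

U+B50F

Offset 0: leading byte 0xE2 = 11100010 → 3-byte char #1 = E2 97 BD.
Offset 3: leading byte 0xD7 = 11010111 → 2-byte char #2 = D7 A7.
Offset 5: leading byte 0xE0 = 11100000 → 3-byte char #3 = E0 A6 9B.
Offset 8: leading byte 0xF3 = 11110011 → 4-byte char #4 = F3 9A A0 A7.
Offset 12: leading byte 0xE8 = 11101000 → 3-byte char #5 = E8 9C A6.
Offset 15: leading byte 0xEB = 11101011 → 3-byte char #6 = EB 94 8F.
Leading byte 0xEB = 11101011 matches 1110xxxx → 3-byte sequence.
Byte 1: 0xEB = 11101011, payload 1011 (4 bits).
Byte 2: 0x94 = 10010100 (10xxxxxx ✓), payload 010100.
Byte 3: 0x8F = 10001111 (10xxxxxx ✓), payload 001111.
Concatenate: 1011010100001111 = 0xB50F (16 bits → U+B50F).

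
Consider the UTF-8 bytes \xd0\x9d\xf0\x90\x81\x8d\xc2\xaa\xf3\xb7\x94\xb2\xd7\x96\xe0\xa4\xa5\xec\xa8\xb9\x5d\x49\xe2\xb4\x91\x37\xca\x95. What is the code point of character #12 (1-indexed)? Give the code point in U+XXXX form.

Offset 0: leading byte 0xD0 = 11010000 → 2-byte char #1 = D0 9D.
Offset 2: leading byte 0xF0 = 11110000 → 4-byte char #2 = F0 90 81 8D.
Offset 6: leading byte 0xC2 = 11000010 → 2-byte char #3 = C2 AA.
Offset 8: leading byte 0xF3 = 11110011 → 4-byte char #4 = F3 B7 94 B2.
Offset 12: leading byte 0xD7 = 11010111 → 2-byte char #5 = D7 96.
Offset 14: leading byte 0xE0 = 11100000 → 3-byte char #6 = E0 A4 A5.
Offset 17: leading byte 0xEC = 11101100 → 3-byte char #7 = EC A8 B9.
Offset 20: leading byte 0x5D = 01011101 → 1-byte char #8 = 5D.
Offset 21: leading byte 0x49 = 01001001 → 1-byte char #9 = 49.
Offset 22: leading byte 0xE2 = 11100010 → 3-byte char #10 = E2 B4 91.
Offset 25: leading byte 0x37 = 00110111 → 1-byte char #11 = 37.
Offset 26: leading byte 0xCA = 11001010 → 2-byte char #12 = CA 95.
Leading byte 0xCA = 11001010 matches 110xxxxx → 2-byte sequence.
Byte 1: 0xCA = 11001010, payload 01010 (5 bits).
Byte 2: 0x95 = 10010101 (10xxxxxx ✓), payload 010101.
Concatenate: 01010010101 = 0x295 (11 bits → U+0295).

U+0295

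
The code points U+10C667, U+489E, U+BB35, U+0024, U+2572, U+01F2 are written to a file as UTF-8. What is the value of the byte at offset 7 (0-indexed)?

0xEB

U+10C667 → 4-byte form F4 8C 99 A7 at offsets 0–3.
U+489E → 3-byte form E4 A2 9E at offsets 4–6.
U+BB35 → 3-byte form EB AC B5 at offsets 7–9.
Offset 7 falls in char 3's range; it's byte 1 of EB AC B5 = 0xEB.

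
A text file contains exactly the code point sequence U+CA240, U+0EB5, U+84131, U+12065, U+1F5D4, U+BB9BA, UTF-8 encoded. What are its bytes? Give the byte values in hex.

F3 8A 89 80 E0 BA B5 F2 84 84 B1 F0 92 81 A5 F0 9F 97 94 F2 BB A6 BA

U+CA240: 4-byte form → F3 8A 89 80.
U+0EB5: 3-byte form → E0 BA B5.
U+84131: 4-byte form → F2 84 84 B1.
U+12065: 4-byte form → F0 92 81 A5.
U+1F5D4: 4-byte form → F0 9F 97 94.
U+BB9BA: 4-byte form → F2 BB A6 BA.
Concatenated (23 bytes): F3 8A 89 80 E0 BA B5 F2 84 84 B1 F0 92 81 A5 F0 9F 97 94 F2 BB A6 BA.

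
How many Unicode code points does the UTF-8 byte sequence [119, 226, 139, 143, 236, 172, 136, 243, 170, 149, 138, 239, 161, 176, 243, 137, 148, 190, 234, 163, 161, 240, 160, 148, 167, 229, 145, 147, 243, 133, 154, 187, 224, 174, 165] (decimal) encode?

Byte at offset 0: 0x77 = 01110111 → 1-byte char (#1). Advance 1.
Byte at offset 1: 0xE2 = 11100010 → 3-byte char (#2). Advance 3.
Byte at offset 4: 0xEC = 11101100 → 3-byte char (#3). Advance 3.
Byte at offset 7: 0xF3 = 11110011 → 4-byte char (#4). Advance 4.
Byte at offset 11: 0xEF = 11101111 → 3-byte char (#5). Advance 3.
Byte at offset 14: 0xF3 = 11110011 → 4-byte char (#6). Advance 4.
Byte at offset 18: 0xEA = 11101010 → 3-byte char (#7). Advance 3.
Byte at offset 21: 0xF0 = 11110000 → 4-byte char (#8). Advance 4.
Byte at offset 25: 0xE5 = 11100101 → 3-byte char (#9). Advance 3.
Byte at offset 28: 0xF3 = 11110011 → 4-byte char (#10). Advance 4.
Byte at offset 32: 0xE0 = 11100000 → 3-byte char (#11). Advance 3.
Reached end at offset 35 after 11 code points.

11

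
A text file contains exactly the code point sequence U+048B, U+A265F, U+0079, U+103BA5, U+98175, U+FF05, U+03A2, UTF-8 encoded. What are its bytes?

D2 8B F2 A2 99 9F 79 F4 83 AE A5 F2 98 85 B5 EF BC 85 CE A2

U+048B: 2-byte form → D2 8B.
U+A265F: 4-byte form → F2 A2 99 9F.
U+0079: 1-byte form → 79.
U+103BA5: 4-byte form → F4 83 AE A5.
U+98175: 4-byte form → F2 98 85 B5.
U+FF05: 3-byte form → EF BC 85.
U+03A2: 2-byte form → CE A2.
Concatenated (20 bytes): D2 8B F2 A2 99 9F 79 F4 83 AE A5 F2 98 85 B5 EF BC 85 CE A2.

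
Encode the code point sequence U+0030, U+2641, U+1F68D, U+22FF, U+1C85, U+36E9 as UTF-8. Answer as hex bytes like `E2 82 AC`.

U+0030: 1-byte form → 30.
U+2641: 3-byte form → E2 99 81.
U+1F68D: 4-byte form → F0 9F 9A 8D.
U+22FF: 3-byte form → E2 8B BF.
U+1C85: 3-byte form → E1 B2 85.
U+36E9: 3-byte form → E3 9B A9.
Concatenated (17 bytes): 30 E2 99 81 F0 9F 9A 8D E2 8B BF E1 B2 85 E3 9B A9.

30 E2 99 81 F0 9F 9A 8D E2 8B BF E1 B2 85 E3 9B A9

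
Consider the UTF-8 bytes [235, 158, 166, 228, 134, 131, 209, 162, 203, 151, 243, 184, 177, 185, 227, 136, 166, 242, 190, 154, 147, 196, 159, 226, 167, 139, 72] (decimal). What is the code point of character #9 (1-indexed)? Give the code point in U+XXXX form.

Offset 0: leading byte 0xEB = 11101011 → 3-byte char #1 = EB 9E A6.
Offset 3: leading byte 0xE4 = 11100100 → 3-byte char #2 = E4 86 83.
Offset 6: leading byte 0xD1 = 11010001 → 2-byte char #3 = D1 A2.
Offset 8: leading byte 0xCB = 11001011 → 2-byte char #4 = CB 97.
Offset 10: leading byte 0xF3 = 11110011 → 4-byte char #5 = F3 B8 B1 B9.
Offset 14: leading byte 0xE3 = 11100011 → 3-byte char #6 = E3 88 A6.
Offset 17: leading byte 0xF2 = 11110010 → 4-byte char #7 = F2 BE 9A 93.
Offset 21: leading byte 0xC4 = 11000100 → 2-byte char #8 = C4 9F.
Offset 23: leading byte 0xE2 = 11100010 → 3-byte char #9 = E2 A7 8B.
Leading byte 0xE2 = 11100010 matches 1110xxxx → 3-byte sequence.
Byte 1: 0xE2 = 11100010, payload 0010 (4 bits).
Byte 2: 0xA7 = 10100111 (10xxxxxx ✓), payload 100111.
Byte 3: 0x8B = 10001011 (10xxxxxx ✓), payload 001011.
Concatenate: 0010100111001011 = 0x29CB (16 bits → U+29CB).

U+29CB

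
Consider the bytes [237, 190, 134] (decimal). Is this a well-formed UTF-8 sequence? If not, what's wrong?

invalid (encodes a surrogate (U+D800–U+DFFF))

Structurally a 3-byte sequence; payload = 0xDF86.
But 0xDF86 is in U+D800–U+DFFF, the surrogate range. Surrogates are not Unicode scalar values and are forbidden in UTF-8.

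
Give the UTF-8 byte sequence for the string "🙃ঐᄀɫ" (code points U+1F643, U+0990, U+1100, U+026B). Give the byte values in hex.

U+1F643: 4-byte form → F0 9F 99 83.
U+0990: 3-byte form → E0 A6 90.
U+1100: 3-byte form → E1 84 80.
U+026B: 2-byte form → C9 AB.
Concatenated (12 bytes): F0 9F 99 83 E0 A6 90 E1 84 80 C9 AB.

F0 9F 99 83 E0 A6 90 E1 84 80 C9 AB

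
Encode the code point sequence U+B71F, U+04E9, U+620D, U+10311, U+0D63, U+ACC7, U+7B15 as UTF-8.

EB 9C 9F D3 A9 E6 88 8D F0 90 8C 91 E0 B5 A3 EA B3 87 E7 AC 95

U+B71F: 3-byte form → EB 9C 9F.
U+04E9: 2-byte form → D3 A9.
U+620D: 3-byte form → E6 88 8D.
U+10311: 4-byte form → F0 90 8C 91.
U+0D63: 3-byte form → E0 B5 A3.
U+ACC7: 3-byte form → EA B3 87.
U+7B15: 3-byte form → E7 AC 95.
Concatenated (21 bytes): EB 9C 9F D3 A9 E6 88 8D F0 90 8C 91 E0 B5 A3 EA B3 87 E7 AC 95.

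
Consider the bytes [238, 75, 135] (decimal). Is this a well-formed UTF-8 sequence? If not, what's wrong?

invalid (non-continuation byte where continuation expected)

Leading byte 0xEE = 11101110 → 3-byte form.
Byte 2 is 0x4B = 01001011, which is not 10xxxxxx — expected a continuation byte.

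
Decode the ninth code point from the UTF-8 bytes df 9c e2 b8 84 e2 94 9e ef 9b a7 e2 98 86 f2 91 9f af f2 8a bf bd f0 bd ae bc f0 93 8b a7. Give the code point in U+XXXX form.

Offset 0: leading byte 0xDF = 11011111 → 2-byte char #1 = DF 9C.
Offset 2: leading byte 0xE2 = 11100010 → 3-byte char #2 = E2 B8 84.
Offset 5: leading byte 0xE2 = 11100010 → 3-byte char #3 = E2 94 9E.
Offset 8: leading byte 0xEF = 11101111 → 3-byte char #4 = EF 9B A7.
Offset 11: leading byte 0xE2 = 11100010 → 3-byte char #5 = E2 98 86.
Offset 14: leading byte 0xF2 = 11110010 → 4-byte char #6 = F2 91 9F AF.
Offset 18: leading byte 0xF2 = 11110010 → 4-byte char #7 = F2 8A BF BD.
Offset 22: leading byte 0xF0 = 11110000 → 4-byte char #8 = F0 BD AE BC.
Offset 26: leading byte 0xF0 = 11110000 → 4-byte char #9 = F0 93 8B A7.
Leading byte 0xF0 = 11110000 matches 11110xxx → 4-byte sequence.
Byte 1: 0xF0 = 11110000, payload 000 (3 bits).
Byte 2: 0x93 = 10010011 (10xxxxxx ✓), payload 010011.
Byte 3: 0x8B = 10001011 (10xxxxxx ✓), payload 001011.
Byte 4: 0xA7 = 10100111 (10xxxxxx ✓), payload 100111.
Concatenate: 000010011001011100111 = 0x132E7 (21 bits → U+132E7).

U+132E7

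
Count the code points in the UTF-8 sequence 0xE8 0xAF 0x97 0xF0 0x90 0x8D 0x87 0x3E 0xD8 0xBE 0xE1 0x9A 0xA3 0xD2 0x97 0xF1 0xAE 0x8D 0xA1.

7

Byte at offset 0: 0xE8 = 11101000 → 3-byte char (#1). Advance 3.
Byte at offset 3: 0xF0 = 11110000 → 4-byte char (#2). Advance 4.
Byte at offset 7: 0x3E = 00111110 → 1-byte char (#3). Advance 1.
Byte at offset 8: 0xD8 = 11011000 → 2-byte char (#4). Advance 2.
Byte at offset 10: 0xE1 = 11100001 → 3-byte char (#5). Advance 3.
Byte at offset 13: 0xD2 = 11010010 → 2-byte char (#6). Advance 2.
Byte at offset 15: 0xF1 = 11110001 → 4-byte char (#7). Advance 4.
Reached end at offset 19 after 7 code points.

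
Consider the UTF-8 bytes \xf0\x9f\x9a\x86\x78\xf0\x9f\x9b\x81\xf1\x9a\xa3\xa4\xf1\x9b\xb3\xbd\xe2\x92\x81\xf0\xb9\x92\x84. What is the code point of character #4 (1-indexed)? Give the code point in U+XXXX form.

Offset 0: leading byte 0xF0 = 11110000 → 4-byte char #1 = F0 9F 9A 86.
Offset 4: leading byte 0x78 = 01111000 → 1-byte char #2 = 78.
Offset 5: leading byte 0xF0 = 11110000 → 4-byte char #3 = F0 9F 9B 81.
Offset 9: leading byte 0xF1 = 11110001 → 4-byte char #4 = F1 9A A3 A4.
Leading byte 0xF1 = 11110001 matches 11110xxx → 4-byte sequence.
Byte 1: 0xF1 = 11110001, payload 001 (3 bits).
Byte 2: 0x9A = 10011010 (10xxxxxx ✓), payload 011010.
Byte 3: 0xA3 = 10100011 (10xxxxxx ✓), payload 100011.
Byte 4: 0xA4 = 10100100 (10xxxxxx ✓), payload 100100.
Concatenate: 001011010100011100100 = 0x5A8E4 (21 bits → U+5A8E4).

U+5A8E4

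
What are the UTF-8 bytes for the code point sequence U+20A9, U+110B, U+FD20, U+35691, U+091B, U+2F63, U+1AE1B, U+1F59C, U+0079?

E2 82 A9 E1 84 8B EF B4 A0 F0 B5 9A 91 E0 A4 9B E2 BD A3 F0 9A B8 9B F0 9F 96 9C 79

U+20A9: 3-byte form → E2 82 A9.
U+110B: 3-byte form → E1 84 8B.
U+FD20: 3-byte form → EF B4 A0.
U+35691: 4-byte form → F0 B5 9A 91.
U+091B: 3-byte form → E0 A4 9B.
U+2F63: 3-byte form → E2 BD A3.
U+1AE1B: 4-byte form → F0 9A B8 9B.
U+1F59C: 4-byte form → F0 9F 96 9C.
U+0079: 1-byte form → 79.
Concatenated (28 bytes): E2 82 A9 E1 84 8B EF B4 A0 F0 B5 9A 91 E0 A4 9B E2 BD A3 F0 9A B8 9B F0 9F 96 9C 79.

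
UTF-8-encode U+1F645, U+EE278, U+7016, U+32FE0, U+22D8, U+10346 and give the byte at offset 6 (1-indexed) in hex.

0xAE

1-indexed offset 6 is 0-indexed offset 5.
U+1F645 → 4-byte form F0 9F 99 85 at offsets 0–3.
U+EE278 → 4-byte form F3 AE 89 B8 at offsets 4–7.
Offset 5 falls in char 2's range; it's byte 2 of F3 AE 89 B8 = 0xAE.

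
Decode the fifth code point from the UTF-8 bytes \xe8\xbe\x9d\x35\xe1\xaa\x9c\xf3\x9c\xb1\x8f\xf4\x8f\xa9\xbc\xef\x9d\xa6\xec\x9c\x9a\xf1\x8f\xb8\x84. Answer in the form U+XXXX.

U+10FA7C

Offset 0: leading byte 0xE8 = 11101000 → 3-byte char #1 = E8 BE 9D.
Offset 3: leading byte 0x35 = 00110101 → 1-byte char #2 = 35.
Offset 4: leading byte 0xE1 = 11100001 → 3-byte char #3 = E1 AA 9C.
Offset 7: leading byte 0xF3 = 11110011 → 4-byte char #4 = F3 9C B1 8F.
Offset 11: leading byte 0xF4 = 11110100 → 4-byte char #5 = F4 8F A9 BC.
Leading byte 0xF4 = 11110100 matches 11110xxx → 4-byte sequence.
Byte 1: 0xF4 = 11110100, payload 100 (3 bits).
Byte 2: 0x8F = 10001111 (10xxxxxx ✓), payload 001111.
Byte 3: 0xA9 = 10101001 (10xxxxxx ✓), payload 101001.
Byte 4: 0xBC = 10111100 (10xxxxxx ✓), payload 111100.
Concatenate: 100001111101001111100 = 0x10FA7C (21 bits → U+10FA7C).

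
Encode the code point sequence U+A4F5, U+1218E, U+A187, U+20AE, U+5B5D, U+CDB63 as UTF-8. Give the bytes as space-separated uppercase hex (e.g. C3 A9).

U+A4F5: 3-byte form → EA 93 B5.
U+1218E: 4-byte form → F0 92 86 8E.
U+A187: 3-byte form → EA 86 87.
U+20AE: 3-byte form → E2 82 AE.
U+5B5D: 3-byte form → E5 AD 9D.
U+CDB63: 4-byte form → F3 8D AD A3.
Concatenated (20 bytes): EA 93 B5 F0 92 86 8E EA 86 87 E2 82 AE E5 AD 9D F3 8D AD A3.

EA 93 B5 F0 92 86 8E EA 86 87 E2 82 AE E5 AD 9D F3 8D AD A3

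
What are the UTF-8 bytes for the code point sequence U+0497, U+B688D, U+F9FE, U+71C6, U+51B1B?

U+0497: 2-byte form → D2 97.
U+B688D: 4-byte form → F2 B6 A2 8D.
U+F9FE: 3-byte form → EF A7 BE.
U+71C6: 3-byte form → E7 87 86.
U+51B1B: 4-byte form → F1 91 AC 9B.
Concatenated (16 bytes): D2 97 F2 B6 A2 8D EF A7 BE E7 87 86 F1 91 AC 9B.

D2 97 F2 B6 A2 8D EF A7 BE E7 87 86 F1 91 AC 9B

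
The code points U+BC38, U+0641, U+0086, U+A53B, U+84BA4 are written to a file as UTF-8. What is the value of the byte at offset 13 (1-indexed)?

1-indexed offset 13 is 0-indexed offset 12.
U+BC38 → 3-byte form EB B0 B8 at offsets 0–2.
U+0641 → 2-byte form D9 81 at offsets 3–4.
U+0086 → 2-byte form C2 86 at offsets 5–6.
U+A53B → 3-byte form EA 94 BB at offsets 7–9.
U+84BA4 → 4-byte form F2 84 AE A4 at offsets 10–13.
Offset 12 falls in char 5's range; it's byte 3 of F2 84 AE A4 = 0xAE.

0xAE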